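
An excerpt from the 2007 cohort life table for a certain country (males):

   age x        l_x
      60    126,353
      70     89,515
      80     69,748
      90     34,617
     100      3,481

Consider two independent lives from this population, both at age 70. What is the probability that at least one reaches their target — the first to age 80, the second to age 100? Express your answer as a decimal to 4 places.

0.7878

p₁ = l_80/l_70 = 69,748/89,515 = 0.779177; p₂ = l_100/l_70 = 3,481/89,515 = 0.038887.
P(at least one) = 1 − (1−p₁)(1−p₂) = 1 − 0.220823 × 0.961113 = 0.787764.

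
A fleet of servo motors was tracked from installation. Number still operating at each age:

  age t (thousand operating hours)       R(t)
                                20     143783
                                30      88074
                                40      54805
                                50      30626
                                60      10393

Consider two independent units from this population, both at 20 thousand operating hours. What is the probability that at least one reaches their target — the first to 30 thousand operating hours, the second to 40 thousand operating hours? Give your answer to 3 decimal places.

p₁ = R(30)/R(20) = 88074/143783 = 0.612548; p₂ = R(40)/R(20) = 54805/143783 = 0.381165.
P(at least one) = 1 − (1−p₁)(1−p₂) = 1 − 0.387452 × 0.618835 = 0.760231.

0.760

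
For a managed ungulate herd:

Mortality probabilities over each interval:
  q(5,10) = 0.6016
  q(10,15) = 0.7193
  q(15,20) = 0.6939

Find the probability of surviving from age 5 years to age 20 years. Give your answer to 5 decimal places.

Survival from 5 to 20 is the product of surviving each interval: (1 − 0.6016) × (1 − 0.7193) × (1 − 0.6939).
= 0.3984 × 0.2807 × 0.3061 = 0.034231.

0.03423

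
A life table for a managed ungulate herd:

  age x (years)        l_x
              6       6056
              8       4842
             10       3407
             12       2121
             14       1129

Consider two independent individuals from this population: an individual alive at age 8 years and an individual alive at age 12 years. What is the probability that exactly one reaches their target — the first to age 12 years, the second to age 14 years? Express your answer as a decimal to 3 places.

p₁ = l_12/l_8 = 2121/4842 = 0.438042; p₂ = l_14/l_12 = 1129/2121 = 0.532296.
P(exactly one) = p₁(1−p₂) + (1−p₁)p₂ = 0.204874 + 0.299128 = 0.504002.

0.504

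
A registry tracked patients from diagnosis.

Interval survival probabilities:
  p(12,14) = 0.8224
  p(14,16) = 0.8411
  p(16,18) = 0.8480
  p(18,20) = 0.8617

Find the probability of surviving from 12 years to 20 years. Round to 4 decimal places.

The overall survival probability is 0.8224 × 0.8411 × 0.8480 × 0.8617.
= 0.505455.

0.5055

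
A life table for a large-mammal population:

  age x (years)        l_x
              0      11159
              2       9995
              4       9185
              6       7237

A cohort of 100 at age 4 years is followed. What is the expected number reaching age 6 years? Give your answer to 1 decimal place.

The relevant probability is 7237/9185 = 0.787915.
Expected number = 100 × 0.787915 = 78.8.

78.8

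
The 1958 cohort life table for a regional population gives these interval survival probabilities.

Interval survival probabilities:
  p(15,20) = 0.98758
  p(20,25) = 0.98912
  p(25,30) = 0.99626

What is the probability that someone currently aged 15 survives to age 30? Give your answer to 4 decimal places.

0.9732

The overall survival probability is 0.98758 × 0.98912 × 0.99626.
= 0.973182.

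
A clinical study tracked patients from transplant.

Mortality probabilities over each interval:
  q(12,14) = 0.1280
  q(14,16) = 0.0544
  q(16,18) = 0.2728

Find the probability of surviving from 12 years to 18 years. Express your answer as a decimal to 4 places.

Chaining the interval survival probabilities: (1 − 0.1280) × (1 − 0.0544) × (1 − 0.2728).
= 0.8720 × 0.9456 × 0.7272 = 0.599622.

0.5996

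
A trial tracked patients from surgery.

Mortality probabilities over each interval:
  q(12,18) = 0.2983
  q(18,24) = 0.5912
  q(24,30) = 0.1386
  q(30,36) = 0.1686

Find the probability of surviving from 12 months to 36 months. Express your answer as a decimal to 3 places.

The overall survival probability is (1 − 0.2983) × (1 − 0.5912) × (1 − 0.1386) × (1 − 0.1686).
= 0.7017 × 0.4088 × 0.8614 × 0.8314 = 0.205436.

0.205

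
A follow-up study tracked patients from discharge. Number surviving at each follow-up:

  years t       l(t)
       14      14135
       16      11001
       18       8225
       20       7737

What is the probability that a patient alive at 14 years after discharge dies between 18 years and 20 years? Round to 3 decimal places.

0.035

This is the probability of reaching 18 but not 20, conditional on being alive at 14: (l(18) − l(20)) / l(14).
= (8225 − 7737) / 14135 = 488 / 14135 = 0.034524.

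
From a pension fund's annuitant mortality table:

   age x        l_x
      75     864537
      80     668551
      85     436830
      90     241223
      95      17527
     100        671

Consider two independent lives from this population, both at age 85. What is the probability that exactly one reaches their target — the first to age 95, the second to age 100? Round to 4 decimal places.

0.0415

p₁ = l_95/l_85 = 17527/436830 = 0.040123; p₂ = l_100/l_85 = 671/436830 = 0.001536.
P(exactly one) = p₁(1−p₂) + (1−p₁)p₂ = 0.040061 + 0.001474 = 0.041536.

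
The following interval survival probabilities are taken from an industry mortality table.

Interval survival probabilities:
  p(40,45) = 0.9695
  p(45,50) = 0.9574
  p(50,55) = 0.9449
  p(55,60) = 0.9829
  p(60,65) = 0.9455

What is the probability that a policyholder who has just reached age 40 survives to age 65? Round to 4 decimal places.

0.8151

Chaining the interval survival probabilities: 0.9695 × 0.9574 × 0.9449 × 0.9829 × 0.9455.
= 0.815076.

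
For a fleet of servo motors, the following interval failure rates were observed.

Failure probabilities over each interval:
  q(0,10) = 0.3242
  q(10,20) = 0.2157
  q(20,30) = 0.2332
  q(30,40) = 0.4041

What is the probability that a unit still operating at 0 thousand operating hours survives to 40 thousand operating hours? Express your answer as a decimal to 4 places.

P(survive 0→40) = (1 − 0.3242) × (1 − 0.2157) × (1 − 0.2332) × (1 − 0.4041).
= 0.6758 × 0.7843 × 0.7668 × 0.5959 = 0.242190.

0.2422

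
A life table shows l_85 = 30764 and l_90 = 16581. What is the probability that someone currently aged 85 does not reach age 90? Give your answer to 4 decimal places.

0.4610

P(die before 90 | alive at 85) = 1 − l_90/l_85 = 1 − 16581/30764 = (14183)/30764 = 0.461026.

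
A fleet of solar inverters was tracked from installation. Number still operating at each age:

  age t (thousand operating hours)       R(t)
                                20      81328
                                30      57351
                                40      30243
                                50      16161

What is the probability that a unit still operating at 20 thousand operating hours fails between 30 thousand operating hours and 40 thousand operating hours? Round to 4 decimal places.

This is the probability of reaching 30 but not 40, conditional on being operational at 20: (R(30) − R(40)) / R(20).
= (57351 − 30243) / 81328 = 27108 / 81328 = 0.333317.

0.3333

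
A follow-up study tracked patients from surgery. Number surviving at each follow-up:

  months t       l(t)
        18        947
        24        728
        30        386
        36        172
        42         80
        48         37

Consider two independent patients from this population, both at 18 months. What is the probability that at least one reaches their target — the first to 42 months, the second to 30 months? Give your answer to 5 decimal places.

p₁ = l(42)/l(18) = 80/947 = 0.084477; p₂ = l(30)/l(18) = 386/947 = 0.407603.
P(at least one) = 1 − (1−p₁)(1−p₂) = 1 − 0.915523 × 0.592397 = 0.457647.

0.45765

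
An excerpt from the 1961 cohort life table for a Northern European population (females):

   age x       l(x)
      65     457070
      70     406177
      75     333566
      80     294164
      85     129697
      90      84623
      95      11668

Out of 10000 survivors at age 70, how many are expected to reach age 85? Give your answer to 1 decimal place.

The relevant probability is 129697/406177 = 0.319312.
Expected number = 10000 × 0.319312 = 3193.1.

3193.1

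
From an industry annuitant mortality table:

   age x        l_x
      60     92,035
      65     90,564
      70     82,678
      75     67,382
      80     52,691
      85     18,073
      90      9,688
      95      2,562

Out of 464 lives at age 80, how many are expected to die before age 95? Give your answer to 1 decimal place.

441.4

The relevant probability is 1 − 2,562/52,691 = 0.951377.
Expected number = 464 × 0.951377 = 441.4.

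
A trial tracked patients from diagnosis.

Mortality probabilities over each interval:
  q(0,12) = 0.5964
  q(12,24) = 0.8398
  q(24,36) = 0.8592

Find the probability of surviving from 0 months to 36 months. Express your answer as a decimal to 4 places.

The overall survival probability is (1 − 0.5964) × (1 − 0.8398) × (1 − 0.8592).
= 0.4036 × 0.1602 × 0.1408 = 0.009104.

0.0091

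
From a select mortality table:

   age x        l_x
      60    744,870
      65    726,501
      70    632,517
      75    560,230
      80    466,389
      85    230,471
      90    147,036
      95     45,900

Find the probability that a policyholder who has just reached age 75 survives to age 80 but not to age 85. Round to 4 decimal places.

We want 5|5q75 = (l_80 − l_85)/l_75.
This is the probability of reaching 80 but not 85, conditional on being alive at 75: (l_80 − l_85) / l_75.
= (466,389 − 230,471) / 560,230 = 235,918 / 560,230 = 0.421109.

0.4211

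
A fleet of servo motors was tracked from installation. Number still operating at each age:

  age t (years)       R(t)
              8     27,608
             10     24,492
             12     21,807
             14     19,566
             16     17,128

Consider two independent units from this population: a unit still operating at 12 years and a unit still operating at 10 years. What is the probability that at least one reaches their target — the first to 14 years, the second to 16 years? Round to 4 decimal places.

0.9691

p₁ = R(14)/R(12) = 19,566/21,807 = 0.897235; p₂ = R(16)/R(10) = 17,128/24,492 = 0.699330.
P(at least one) = 1 − (1−p₁)(1−p₂) = 1 − 0.102765 × 0.300670 = 0.969102.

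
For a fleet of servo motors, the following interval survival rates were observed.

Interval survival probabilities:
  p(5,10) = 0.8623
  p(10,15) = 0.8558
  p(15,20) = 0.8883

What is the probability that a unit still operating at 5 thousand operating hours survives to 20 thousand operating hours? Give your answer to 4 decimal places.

0.6555

The overall survival probability is 0.8623 × 0.8558 × 0.8883.
= 0.655527.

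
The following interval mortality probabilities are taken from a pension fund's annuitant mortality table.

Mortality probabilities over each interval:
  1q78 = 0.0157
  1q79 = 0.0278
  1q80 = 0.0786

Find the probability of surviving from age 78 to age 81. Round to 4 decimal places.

0.8817

The overall survival probability is (1 − 0.0157) × (1 − 0.0278) × (1 − 0.0786).
= 0.9843 × 0.9722 × 0.9214 = 0.881721.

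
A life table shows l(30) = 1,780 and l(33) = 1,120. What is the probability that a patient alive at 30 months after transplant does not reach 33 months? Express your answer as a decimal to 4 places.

0.3708

P(die before 33 | alive at 30) = 1 − l(33)/l(30) = 1 − 1,120/1,780 = (660)/1,780 = 0.370787.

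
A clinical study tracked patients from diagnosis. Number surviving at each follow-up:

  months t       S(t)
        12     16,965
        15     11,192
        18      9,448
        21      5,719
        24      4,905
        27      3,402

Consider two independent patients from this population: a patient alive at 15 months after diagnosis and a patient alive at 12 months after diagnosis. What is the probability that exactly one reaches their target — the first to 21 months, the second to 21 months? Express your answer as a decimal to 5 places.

0.50358

p₁ = S(21)/S(15) = 5,719/11,192 = 0.510990; p₂ = S(21)/S(12) = 5,719/16,965 = 0.337106.
P(exactly one) = p₁(1−p₂) + (1−p₁)p₂ = 0.338732 + 0.164848 = 0.503580.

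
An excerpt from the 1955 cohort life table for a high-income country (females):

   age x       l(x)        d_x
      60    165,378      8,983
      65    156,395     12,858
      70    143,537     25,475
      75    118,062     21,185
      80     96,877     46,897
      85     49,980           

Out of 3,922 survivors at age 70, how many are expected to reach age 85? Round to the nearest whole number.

1366

The relevant probability is 49,980/143,537 = 0.348203.
Expected number = 3,922 × 0.348203 = 1366.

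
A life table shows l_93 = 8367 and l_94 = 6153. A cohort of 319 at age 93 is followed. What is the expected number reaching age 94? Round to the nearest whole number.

The relevant probability is 6153/8367 = 0.735389.
Expected number = 319 × 0.735389 = 235.

235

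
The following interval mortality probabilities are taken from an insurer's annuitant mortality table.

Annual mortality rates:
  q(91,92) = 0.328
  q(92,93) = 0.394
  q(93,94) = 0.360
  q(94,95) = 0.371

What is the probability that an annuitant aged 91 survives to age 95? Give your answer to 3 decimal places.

0.164

Chaining the interval survival probabilities: (1 − 0.328) × (1 − 0.394) × (1 − 0.360) × (1 − 0.371).
= 0.672 × 0.606 × 0.640 × 0.629 = 0.163935.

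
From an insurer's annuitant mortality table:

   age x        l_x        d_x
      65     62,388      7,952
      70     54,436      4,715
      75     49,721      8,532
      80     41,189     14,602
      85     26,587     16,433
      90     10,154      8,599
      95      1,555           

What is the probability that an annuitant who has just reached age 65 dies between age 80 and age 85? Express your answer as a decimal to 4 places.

0.2341

We want 15|5q65 = (l_80 − l_85)/l_65.
This is the probability of reaching 80 but not 85, conditional on being alive at 65: (l_80 − l_85) / l_65.
= (41,189 − 26,587) / 62,388 = 14,602 / 62,388 = 0.234051.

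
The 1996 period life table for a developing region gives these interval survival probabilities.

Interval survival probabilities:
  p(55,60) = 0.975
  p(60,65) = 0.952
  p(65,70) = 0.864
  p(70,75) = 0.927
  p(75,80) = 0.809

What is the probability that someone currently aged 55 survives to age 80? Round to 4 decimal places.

The overall survival probability is 0.975 × 0.952 × 0.864 × 0.927 × 0.809.
= 0.601428.

0.6014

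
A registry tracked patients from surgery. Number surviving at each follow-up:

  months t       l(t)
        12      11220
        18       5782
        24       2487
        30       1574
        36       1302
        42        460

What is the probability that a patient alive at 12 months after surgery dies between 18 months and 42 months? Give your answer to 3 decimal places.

This is the probability of reaching 18 but not 42, conditional on being alive at 12: (l(18) − l(42)) / l(12).
= (5782 − 460) / 11220 = 5322 / 11220 = 0.474332.

0.474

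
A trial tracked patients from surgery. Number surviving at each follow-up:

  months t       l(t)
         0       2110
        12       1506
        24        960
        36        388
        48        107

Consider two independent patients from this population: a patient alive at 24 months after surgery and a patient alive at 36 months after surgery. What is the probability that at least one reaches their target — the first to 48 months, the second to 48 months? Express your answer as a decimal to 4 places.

p₁ = l(48)/l(24) = 107/960 = 0.111458; p₂ = l(48)/l(36) = 107/388 = 0.275773.
P(at least one) = 1 − (1−p₁)(1−p₂) = 1 − 0.888542 × 0.724227 = 0.356494.

0.3565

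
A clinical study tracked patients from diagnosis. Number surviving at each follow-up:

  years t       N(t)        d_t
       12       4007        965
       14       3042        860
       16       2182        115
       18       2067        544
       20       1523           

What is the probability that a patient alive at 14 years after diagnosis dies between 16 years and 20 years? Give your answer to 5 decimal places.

0.21663

This is the probability of reaching 16 but not 20, conditional on being alive at 14: (N(16) − N(20)) / N(14).
= (2182 − 1523) / 3042 = 659 / 3042 = 0.216634.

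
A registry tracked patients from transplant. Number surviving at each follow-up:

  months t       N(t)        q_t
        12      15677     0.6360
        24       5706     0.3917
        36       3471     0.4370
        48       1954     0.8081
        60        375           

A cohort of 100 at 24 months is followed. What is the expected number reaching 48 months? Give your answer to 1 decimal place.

The relevant probability is 1954/5706 = 0.342447.
Expected number = 100 × 0.342447 = 34.2.

34.2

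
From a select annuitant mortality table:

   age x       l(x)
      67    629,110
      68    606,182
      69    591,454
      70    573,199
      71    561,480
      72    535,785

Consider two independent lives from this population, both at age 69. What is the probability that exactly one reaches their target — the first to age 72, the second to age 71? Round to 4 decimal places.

0.1353

p₁ = l(72)/l(69) = 535,785/591,454 = 0.905878; p₂ = l(71)/l(69) = 561,480/591,454 = 0.949322.
P(exactly one) = p₁(1−p₂) + (1−p₁)p₂ = 0.045908 + 0.089352 = 0.135260.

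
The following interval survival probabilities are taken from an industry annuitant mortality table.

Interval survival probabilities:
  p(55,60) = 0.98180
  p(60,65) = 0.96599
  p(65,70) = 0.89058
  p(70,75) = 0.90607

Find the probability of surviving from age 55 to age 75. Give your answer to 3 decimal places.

Survival from 55 to 75 is the product of surviving each interval: 0.98180 × 0.96599 × 0.89058 × 0.90607.
= 0.765298.

0.765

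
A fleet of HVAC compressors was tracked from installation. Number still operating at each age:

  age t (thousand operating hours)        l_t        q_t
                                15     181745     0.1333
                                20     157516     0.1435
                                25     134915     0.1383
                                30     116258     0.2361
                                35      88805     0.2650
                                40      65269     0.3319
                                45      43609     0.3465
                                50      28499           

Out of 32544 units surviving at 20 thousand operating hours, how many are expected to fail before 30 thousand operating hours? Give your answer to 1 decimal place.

The relevant probability is 1 − 116258/157516 = 0.261929.
Expected number = 32544 × 0.261929 = 8524.2.

8524.2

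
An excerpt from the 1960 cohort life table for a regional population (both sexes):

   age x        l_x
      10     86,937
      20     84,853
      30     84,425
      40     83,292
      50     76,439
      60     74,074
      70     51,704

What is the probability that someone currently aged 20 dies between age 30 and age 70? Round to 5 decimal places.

0.38562

This is the probability of reaching 30 but not 70, conditional on being alive at 20: (l_30 − l_70) / l_20.
= (84,425 − 51,704) / 84,853 = 32,721 / 84,853 = 0.385620.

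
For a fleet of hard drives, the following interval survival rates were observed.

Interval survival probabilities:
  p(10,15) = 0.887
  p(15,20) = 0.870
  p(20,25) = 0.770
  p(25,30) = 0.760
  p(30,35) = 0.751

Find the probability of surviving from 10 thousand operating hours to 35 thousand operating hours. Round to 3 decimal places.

0.339

The overall survival probability is 0.887 × 0.870 × 0.770 × 0.760 × 0.751.
= 0.339146.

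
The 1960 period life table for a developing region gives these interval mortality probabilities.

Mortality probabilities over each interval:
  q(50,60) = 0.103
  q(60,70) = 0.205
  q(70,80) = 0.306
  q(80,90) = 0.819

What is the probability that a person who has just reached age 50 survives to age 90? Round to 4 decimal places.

The overall survival probability is (1 − 0.103) × (1 − 0.205) × (1 − 0.306) × (1 − 0.819).
= 0.897 × 0.795 × 0.694 × 0.181 = 0.089577.

0.0896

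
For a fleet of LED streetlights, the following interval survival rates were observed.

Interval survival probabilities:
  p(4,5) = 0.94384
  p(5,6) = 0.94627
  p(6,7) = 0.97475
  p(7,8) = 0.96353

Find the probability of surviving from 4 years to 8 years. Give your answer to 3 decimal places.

The overall survival probability is 0.94384 × 0.94627 × 0.97475 × 0.96353.
= 0.838826.

0.839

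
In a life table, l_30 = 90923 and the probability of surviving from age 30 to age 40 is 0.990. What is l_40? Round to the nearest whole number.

l_40 = l_30 × p = 90923 × 0.990 = 90014.

90014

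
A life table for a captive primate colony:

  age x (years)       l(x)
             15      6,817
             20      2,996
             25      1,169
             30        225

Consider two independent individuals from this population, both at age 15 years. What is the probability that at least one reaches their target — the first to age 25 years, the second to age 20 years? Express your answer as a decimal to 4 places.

p₁ = l(25)/l(15) = 1,169/6,817 = 0.171483; p₂ = l(20)/l(15) = 2,996/6,817 = 0.439490.
P(at least one) = 1 − (1−p₁)(1−p₂) = 1 − 0.828517 × 0.560510 = 0.535608.

0.5356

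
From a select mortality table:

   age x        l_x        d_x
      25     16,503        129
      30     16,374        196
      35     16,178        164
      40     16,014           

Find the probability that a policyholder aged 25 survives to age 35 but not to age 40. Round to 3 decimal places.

0.010

We want 10|5q25 = (l_35 − l_40)/l_25.
This is the probability of reaching 35 but not 40, conditional on being alive at 25: (l_35 − l_40) / l_25.
= (16,178 − 16,014) / 16,503 = 164 / 16,503 = 0.009938.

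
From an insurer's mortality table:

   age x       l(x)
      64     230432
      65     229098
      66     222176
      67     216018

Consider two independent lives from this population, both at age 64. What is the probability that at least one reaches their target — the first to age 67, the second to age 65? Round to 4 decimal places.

0.9996

p₁ = l(67)/l(64) = 216018/230432 = 0.937448; p₂ = l(65)/l(64) = 229098/230432 = 0.994211.
P(at least one) = 1 − (1−p₁)(1−p₂) = 1 − 0.062552 × 0.005789 = 0.999638.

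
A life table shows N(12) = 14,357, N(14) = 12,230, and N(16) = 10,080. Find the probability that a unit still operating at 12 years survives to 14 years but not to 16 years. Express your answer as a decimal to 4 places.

This is the probability of reaching 14 but not 16, conditional on being operational at 12: (N(14) − N(16)) / N(12).
= (12,230 − 10,080) / 14,357 = 2,150 / 14,357 = 0.149753.

0.1498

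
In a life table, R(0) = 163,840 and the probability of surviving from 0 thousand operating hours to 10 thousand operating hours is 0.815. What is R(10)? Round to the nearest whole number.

R(10) = R(0) × p = 163,840 × 0.815 = 133530.

133530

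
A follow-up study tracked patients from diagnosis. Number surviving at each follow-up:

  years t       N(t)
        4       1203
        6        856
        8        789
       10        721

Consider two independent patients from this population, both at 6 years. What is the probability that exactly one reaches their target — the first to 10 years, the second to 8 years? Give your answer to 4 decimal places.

0.2113

p₁ = N(10)/N(6) = 721/856 = 0.842290; p₂ = N(8)/N(6) = 789/856 = 0.921729.
P(exactly one) = p₁(1−p₂) + (1−p₁)p₂ = 0.065927 + 0.145366 = 0.211293.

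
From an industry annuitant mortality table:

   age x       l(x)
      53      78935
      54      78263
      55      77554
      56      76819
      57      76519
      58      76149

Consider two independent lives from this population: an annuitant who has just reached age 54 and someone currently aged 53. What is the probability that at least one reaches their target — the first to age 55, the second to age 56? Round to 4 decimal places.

p₁ = l(55)/l(54) = 77554/78263 = 0.990941; p₂ = l(56)/l(53) = 76819/78935 = 0.973193.
P(at least one) = 1 − (1−p₁)(1−p₂) = 1 − 0.009059 × 0.026807 = 0.999757.

0.9998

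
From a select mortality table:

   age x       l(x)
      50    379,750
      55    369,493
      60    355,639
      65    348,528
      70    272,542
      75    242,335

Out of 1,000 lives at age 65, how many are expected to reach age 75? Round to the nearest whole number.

695

The relevant probability is 242,335/348,528 = 0.695310.
Expected number = 1,000 × 0.695310 = 695.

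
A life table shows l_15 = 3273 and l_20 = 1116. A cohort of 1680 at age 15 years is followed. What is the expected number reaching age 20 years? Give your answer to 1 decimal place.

The relevant probability is 1116/3273 = 0.340972.
Expected number = 1680 × 0.340972 = 572.8.

572.8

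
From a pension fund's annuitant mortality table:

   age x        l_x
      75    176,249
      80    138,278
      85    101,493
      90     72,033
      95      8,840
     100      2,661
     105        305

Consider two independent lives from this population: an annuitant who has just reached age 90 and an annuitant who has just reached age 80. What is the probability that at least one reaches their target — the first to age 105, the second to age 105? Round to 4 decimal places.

p₁ = l_105/l_90 = 305/72,033 = 0.004234; p₂ = l_105/l_80 = 305/138,278 = 0.002206.
P(at least one) = 1 − (1−p₁)(1−p₂) = 1 − 0.995766 × 0.997794 = 0.006431.

0.0064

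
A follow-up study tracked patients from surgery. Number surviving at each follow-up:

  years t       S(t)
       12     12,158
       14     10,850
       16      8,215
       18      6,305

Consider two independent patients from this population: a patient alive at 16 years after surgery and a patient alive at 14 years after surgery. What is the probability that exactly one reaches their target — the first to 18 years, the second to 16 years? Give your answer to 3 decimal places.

0.362

p₁ = S(18)/S(16) = 6,305/8,215 = 0.767498; p₂ = S(16)/S(14) = 8,215/10,850 = 0.757143.
P(exactly one) = p₁(1−p₂) + (1−p₁)p₂ = 0.186392 + 0.176037 = 0.362430.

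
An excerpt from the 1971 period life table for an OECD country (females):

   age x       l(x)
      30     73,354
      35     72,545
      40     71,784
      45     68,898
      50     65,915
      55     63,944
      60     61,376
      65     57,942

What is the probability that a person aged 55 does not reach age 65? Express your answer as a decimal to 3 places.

P(die before 65 | alive at 55) = 1 − l(65)/l(55) = 1 − 57,942/63,944 = (6,002)/63,944 = 0.093863.

0.094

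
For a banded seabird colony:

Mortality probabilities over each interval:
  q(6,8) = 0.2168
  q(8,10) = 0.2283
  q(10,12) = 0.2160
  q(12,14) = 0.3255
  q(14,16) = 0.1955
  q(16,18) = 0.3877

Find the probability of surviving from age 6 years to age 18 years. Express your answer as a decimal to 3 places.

The overall survival probability is (1 − 0.2168) × (1 − 0.2283) × (1 − 0.2160) × (1 − 0.3255) × (1 − 0.1955) × (1 − 0.3877).
= 0.7832 × 0.7717 × 0.7840 × 0.6745 × 0.8045 × 0.6123 = 0.157438.

0.157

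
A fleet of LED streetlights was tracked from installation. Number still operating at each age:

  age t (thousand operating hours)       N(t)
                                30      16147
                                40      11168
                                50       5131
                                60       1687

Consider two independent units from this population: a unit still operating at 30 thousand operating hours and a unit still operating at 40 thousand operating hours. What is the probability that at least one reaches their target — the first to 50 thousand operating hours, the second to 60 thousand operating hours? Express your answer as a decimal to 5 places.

0.42082

p₁ = N(50)/N(30) = 5131/16147 = 0.317768; p₂ = N(60)/N(40) = 1687/11168 = 0.151057.
P(at least one) = 1 − (1−p₁)(1−p₂) = 1 − 0.682232 × 0.848943 = 0.420824.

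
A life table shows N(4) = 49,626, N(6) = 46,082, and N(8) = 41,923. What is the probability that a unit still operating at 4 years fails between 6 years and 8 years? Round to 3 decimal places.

0.084

This is the probability of reaching 6 but not 8, conditional on being operational at 4: (N(6) − N(8)) / N(4).
= (46,082 − 41,923) / 49,626 = 4,159 / 49,626 = 0.083807.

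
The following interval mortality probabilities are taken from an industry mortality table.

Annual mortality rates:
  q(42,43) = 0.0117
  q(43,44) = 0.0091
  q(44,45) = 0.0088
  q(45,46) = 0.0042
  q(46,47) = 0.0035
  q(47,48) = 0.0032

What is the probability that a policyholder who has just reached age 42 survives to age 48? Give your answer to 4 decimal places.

0.9601

The overall survival probability is (1 − 0.0117) × (1 − 0.0091) × (1 − 0.0088) × (1 − 0.0042) × (1 − 0.0035) × (1 − 0.0032).
= 0.9883 × 0.9909 × 0.9912 × 0.9958 × 0.9965 × 0.9968 = 0.960146.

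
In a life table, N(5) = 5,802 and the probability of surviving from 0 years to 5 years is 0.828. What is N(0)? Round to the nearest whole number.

N(0) = N(5) / p = 5,802 / 0.828 = 7007.

7007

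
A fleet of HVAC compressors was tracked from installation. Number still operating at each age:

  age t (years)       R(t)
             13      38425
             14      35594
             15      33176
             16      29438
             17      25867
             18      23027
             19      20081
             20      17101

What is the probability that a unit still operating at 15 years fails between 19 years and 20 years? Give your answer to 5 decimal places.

This is the probability of reaching 19 but not 20, conditional on being operational at 15: (R(19) − R(20)) / R(15).
= (20081 − 17101) / 33176 = 2980 / 33176 = 0.089824.

0.08982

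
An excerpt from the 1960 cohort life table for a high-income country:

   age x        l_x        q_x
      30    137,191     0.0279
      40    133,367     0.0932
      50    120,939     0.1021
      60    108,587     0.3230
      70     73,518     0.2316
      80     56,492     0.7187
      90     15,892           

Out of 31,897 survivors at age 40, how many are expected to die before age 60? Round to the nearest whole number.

The relevant probability is 1 − 108,587/133,367 = 0.185803.
Expected number = 31,897 × 0.185803 = 5927.

5927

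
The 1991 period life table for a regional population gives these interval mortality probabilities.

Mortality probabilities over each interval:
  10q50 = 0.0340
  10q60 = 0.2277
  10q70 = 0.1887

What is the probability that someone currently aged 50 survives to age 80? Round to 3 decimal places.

0.605

Chaining the interval survival probabilities: (1 − 0.0340) × (1 − 0.2277) × (1 − 0.1887).
= 0.9660 × 0.7723 × 0.8113 = 0.605264.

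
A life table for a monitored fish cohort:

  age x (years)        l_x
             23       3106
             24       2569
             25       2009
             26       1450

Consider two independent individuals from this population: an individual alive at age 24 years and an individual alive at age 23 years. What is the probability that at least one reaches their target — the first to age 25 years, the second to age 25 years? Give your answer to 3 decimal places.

0.923

p₁ = l_25/l_24 = 2009/2569 = 0.782016; p₂ = l_25/l_23 = 2009/3106 = 0.646813.
P(at least one) = 1 − (1−p₁)(1−p₂) = 1 − 0.217984 × 0.353187 = 0.923011.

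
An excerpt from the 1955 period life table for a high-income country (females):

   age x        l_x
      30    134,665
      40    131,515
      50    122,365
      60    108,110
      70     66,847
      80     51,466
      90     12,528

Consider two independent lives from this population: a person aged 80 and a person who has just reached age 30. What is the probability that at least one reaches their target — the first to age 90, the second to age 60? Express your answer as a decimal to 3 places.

0.851

p₁ = l_90/l_80 = 12,528/51,466 = 0.243423; p₂ = l_60/l_30 = 108,110/134,665 = 0.802807.
P(at least one) = 1 − (1−p₁)(1−p₂) = 1 − 0.756577 × 0.197193 = 0.850808.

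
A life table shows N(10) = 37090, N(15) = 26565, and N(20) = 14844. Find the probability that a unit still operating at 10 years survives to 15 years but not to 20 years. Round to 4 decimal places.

0.3160

This is the probability of reaching 15 but not 20, conditional on being operational at 10: (N(15) − N(20)) / N(10).
= (26565 − 14844) / 37090 = 11721 / 37090 = 0.316015.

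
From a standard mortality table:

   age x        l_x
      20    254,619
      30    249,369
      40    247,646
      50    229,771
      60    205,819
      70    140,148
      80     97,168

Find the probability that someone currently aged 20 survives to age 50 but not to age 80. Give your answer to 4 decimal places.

This is the probability of reaching 50 but not 80, conditional on being alive at 20: (l_50 − l_80) / l_20.
= (229,771 − 97,168) / 254,619 = 132,603 / 254,619 = 0.520790.

0.5208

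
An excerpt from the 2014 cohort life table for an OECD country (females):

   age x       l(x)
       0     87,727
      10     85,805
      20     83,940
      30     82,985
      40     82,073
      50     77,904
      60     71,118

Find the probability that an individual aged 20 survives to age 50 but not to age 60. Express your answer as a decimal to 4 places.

0.0808

This is the probability of reaching 50 but not 60, conditional on being alive at 20: (l(50) − l(60)) / l(20).
= (77,904 − 71,118) / 83,940 = 6,786 / 83,940 = 0.080843.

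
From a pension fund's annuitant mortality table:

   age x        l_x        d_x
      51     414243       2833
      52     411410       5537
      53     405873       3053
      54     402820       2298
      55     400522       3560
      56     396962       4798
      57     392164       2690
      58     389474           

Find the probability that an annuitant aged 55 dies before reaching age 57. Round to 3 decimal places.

P(die before 57 | alive at 55) = 1 − l_57/l_55 = 1 − 392164/400522 = (8358)/400522 = 0.020868.

0.021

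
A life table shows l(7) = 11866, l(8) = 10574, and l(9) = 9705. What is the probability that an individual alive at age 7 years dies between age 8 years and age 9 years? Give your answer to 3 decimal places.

This is the probability of reaching 8 but not 9, conditional on being alive at 7: (l(8) − l(9)) / l(7).
= (10574 − 9705) / 11866 = 869 / 11866 = 0.073234.

0.073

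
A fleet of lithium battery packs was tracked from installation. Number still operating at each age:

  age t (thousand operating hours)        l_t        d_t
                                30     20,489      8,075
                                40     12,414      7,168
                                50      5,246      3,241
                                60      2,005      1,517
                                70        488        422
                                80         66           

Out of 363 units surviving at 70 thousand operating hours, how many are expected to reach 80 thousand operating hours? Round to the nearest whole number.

49

The relevant probability is 66/488 = 0.135246.
Expected number = 363 × 0.135246 = 49.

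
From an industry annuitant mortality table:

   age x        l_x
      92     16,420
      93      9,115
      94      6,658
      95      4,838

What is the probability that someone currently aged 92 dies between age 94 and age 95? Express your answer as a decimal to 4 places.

We want 2|1q92 = (l_94 − l_95)/l_92.
This is the probability of reaching 94 but not 95, conditional on being alive at 92: (l_94 − l_95) / l_92.
= (6,658 − 4,838) / 16,420 = 1,820 / 16,420 = 0.110840.

0.1108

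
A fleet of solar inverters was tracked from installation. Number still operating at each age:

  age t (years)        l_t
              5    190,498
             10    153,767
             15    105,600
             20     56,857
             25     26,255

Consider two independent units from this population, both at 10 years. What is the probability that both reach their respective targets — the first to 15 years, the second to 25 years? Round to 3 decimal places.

p₁ = l_15/l_10 = 105,600/153,767 = 0.686753; p₂ = l_25/l_10 = 26,255/153,767 = 0.170745.
P(both) = p₁ × p₂ = 0.686753 × 0.170745 = 0.117260.

0.117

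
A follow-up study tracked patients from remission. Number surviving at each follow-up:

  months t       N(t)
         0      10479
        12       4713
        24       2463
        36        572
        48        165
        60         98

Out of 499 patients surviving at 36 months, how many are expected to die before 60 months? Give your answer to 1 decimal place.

The relevant probability is 1 − 98/572 = 0.828671.
Expected number = 499 × 0.828671 = 413.5.

413.5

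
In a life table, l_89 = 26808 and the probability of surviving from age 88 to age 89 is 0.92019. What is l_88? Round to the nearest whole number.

29133

l_88 = l_89 / p = 26808 / 0.92019 = 29133.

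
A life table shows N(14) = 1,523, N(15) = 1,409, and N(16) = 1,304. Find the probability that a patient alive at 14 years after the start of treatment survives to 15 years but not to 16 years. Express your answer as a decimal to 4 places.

0.0689

This is the probability of reaching 15 but not 16, conditional on being alive at 14: (N(15) − N(16)) / N(14).
= (1,409 − 1,304) / 1,523 = 105 / 1,523 = 0.068943.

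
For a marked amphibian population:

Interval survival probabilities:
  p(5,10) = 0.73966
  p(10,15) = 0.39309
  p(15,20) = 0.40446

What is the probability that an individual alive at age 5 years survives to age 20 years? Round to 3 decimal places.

0.118

Chaining the interval survival probabilities: 0.73966 × 0.39309 × 0.40446.
= 0.117598.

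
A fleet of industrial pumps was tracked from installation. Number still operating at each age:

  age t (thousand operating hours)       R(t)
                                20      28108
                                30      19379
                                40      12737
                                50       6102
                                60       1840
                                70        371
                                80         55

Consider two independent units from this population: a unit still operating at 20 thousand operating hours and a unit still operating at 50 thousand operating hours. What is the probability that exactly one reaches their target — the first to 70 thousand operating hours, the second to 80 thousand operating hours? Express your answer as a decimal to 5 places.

0.02197

p₁ = R(70)/R(20) = 371/28108 = 0.013199; p₂ = R(80)/R(50) = 55/6102 = 0.009013.
P(exactly one) = p₁(1−p₂) + (1−p₁)p₂ = 0.013080 + 0.008894 = 0.021974.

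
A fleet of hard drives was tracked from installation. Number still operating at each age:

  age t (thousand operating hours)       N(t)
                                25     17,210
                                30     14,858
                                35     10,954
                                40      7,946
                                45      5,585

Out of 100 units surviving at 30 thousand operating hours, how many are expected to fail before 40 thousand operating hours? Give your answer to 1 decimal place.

The relevant probability is 1 − 7,946/14,858 = 0.465204.
Expected number = 100 × 0.465204 = 46.5.

46.5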